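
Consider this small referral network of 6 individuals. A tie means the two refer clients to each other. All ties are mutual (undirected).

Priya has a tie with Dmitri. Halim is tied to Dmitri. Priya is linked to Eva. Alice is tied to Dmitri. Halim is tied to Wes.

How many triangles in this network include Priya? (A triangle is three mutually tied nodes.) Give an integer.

0

Priya's neighbors are Dmitri and Eva, but none of them are tied to each other, so no triangle contains Priya.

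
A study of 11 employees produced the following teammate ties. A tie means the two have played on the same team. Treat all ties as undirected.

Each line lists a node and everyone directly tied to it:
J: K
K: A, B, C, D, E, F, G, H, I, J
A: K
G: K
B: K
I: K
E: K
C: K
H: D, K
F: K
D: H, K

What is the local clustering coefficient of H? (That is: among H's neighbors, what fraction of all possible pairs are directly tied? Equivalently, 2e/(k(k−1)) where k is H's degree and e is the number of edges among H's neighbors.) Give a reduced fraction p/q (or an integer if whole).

H's neighbors: D and K (k = 2).
Possible neighbor pairs: C(2,2) = 1. Edges among them: D–K → e = 1.
Clustering(H) = 1/1.

1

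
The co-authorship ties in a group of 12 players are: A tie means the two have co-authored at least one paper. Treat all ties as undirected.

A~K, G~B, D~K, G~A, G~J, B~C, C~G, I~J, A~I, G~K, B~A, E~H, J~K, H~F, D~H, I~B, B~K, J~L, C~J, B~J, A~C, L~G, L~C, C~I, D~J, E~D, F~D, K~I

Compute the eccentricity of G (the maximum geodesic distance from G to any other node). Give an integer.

3

Distances from G: A:1, B:1, C:1, D:2, E:3, F:3, H:3, I:2, J:1, K:1, L:1.
The largest is 3 (to F, H, and E), so the eccentricity of G is 3.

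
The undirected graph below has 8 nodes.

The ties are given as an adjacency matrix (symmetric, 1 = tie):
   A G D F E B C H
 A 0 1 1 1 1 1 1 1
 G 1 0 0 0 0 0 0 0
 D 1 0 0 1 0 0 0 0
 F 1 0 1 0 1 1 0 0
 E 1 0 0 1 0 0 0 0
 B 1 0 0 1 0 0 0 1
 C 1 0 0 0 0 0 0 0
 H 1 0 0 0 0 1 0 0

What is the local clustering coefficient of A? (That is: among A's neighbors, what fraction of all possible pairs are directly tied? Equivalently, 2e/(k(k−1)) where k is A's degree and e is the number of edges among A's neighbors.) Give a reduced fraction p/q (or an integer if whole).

A's neighbors: B, C, D, E, F, G, and H (k = 7).
Possible neighbor pairs: C(7,2) = 21. Edges among them: B–F, B–H, D–F, E–F → e = 4.
Clustering(A) = 4/21.

4/21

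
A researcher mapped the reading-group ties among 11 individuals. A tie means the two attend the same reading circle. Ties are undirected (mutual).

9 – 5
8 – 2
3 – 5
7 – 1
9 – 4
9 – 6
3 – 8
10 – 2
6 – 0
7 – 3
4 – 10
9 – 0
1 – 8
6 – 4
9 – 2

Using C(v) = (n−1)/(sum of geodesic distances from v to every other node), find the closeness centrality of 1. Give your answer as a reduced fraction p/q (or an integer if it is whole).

Distances from 1: 0:4, 2:2, 3:2, 4:4, 5:3, 6:4, 7:1, 8:1, 9:3, 10:3. Sum = 27.
n = 11, so closeness = 10/27.

10/27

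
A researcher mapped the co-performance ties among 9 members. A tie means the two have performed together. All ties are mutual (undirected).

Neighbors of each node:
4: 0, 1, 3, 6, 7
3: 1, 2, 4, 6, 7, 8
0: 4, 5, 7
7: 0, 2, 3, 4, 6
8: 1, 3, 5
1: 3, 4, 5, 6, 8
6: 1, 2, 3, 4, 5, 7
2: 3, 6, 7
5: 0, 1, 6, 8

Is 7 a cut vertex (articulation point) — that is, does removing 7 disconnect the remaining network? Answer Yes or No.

No

Even without 7, every remaining node can still reach every other (the residual graph is connected), so 7 is not a cut vertex.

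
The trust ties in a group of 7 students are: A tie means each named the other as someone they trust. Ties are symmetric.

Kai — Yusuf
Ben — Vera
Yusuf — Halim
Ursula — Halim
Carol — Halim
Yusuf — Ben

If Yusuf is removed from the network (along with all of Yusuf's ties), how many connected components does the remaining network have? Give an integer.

3

Without Yusuf, the remaining ties split the others into: {Ben, Vera}; {Carol, Halim, Ursula}; {Kai}.
That's 3 separate components.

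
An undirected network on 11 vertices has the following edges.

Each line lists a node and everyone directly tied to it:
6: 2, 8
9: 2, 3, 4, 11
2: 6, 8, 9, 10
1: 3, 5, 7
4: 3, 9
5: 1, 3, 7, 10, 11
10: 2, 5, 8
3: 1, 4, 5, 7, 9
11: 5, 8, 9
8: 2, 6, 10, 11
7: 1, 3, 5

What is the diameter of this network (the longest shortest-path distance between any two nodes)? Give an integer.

Eccentricity of each node (its greatest distance to any other): 1:4, 2:3, 3:3, 4:3, 5:3, 6:4, 7:4, 8:3, 9:2, 10:3, 11:2.
The maximum eccentricity is 4, realized for instance by the pair 1–6 via 1 – 5 – 10 – 8 – 6. So the diameter is 4.

4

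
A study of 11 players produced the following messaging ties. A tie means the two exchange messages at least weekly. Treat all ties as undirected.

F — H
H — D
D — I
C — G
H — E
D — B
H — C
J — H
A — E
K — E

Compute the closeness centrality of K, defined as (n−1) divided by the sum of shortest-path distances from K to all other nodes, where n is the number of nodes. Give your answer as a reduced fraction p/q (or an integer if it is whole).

10/29

Distances from K: A:2, B:4, C:3, D:3, E:1, F:3, G:4, H:2, I:4, J:3. Sum = 29.
n = 11, so closeness = 10/29.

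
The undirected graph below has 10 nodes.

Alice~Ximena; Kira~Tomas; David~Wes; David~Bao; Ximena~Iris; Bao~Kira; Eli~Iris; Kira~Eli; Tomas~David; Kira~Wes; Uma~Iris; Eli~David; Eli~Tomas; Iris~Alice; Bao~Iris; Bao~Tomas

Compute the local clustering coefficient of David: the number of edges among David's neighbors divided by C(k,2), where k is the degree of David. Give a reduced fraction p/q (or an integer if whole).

David's neighbors: Bao, Eli, Tomas, and Wes (k = 4).
Possible neighbor pairs: C(4,2) = 6. Edges among them: Bao–Tomas, Eli–Tomas → e = 2.
Clustering(David) = 2/6 = 1/3.

1/3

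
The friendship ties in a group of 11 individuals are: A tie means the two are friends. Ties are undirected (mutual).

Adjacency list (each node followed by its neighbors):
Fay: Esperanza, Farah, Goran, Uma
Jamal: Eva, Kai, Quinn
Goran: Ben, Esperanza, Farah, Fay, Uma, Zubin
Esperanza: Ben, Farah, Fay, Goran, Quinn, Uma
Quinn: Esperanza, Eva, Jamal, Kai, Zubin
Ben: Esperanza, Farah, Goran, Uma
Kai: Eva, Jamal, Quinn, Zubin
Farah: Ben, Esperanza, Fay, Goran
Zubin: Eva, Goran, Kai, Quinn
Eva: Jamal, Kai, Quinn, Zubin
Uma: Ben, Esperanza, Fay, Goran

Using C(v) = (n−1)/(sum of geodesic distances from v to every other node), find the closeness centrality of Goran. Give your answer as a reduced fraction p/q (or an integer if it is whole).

Distances from Goran: Ben:1, Esperanza:1, Eva:2, Farah:1, Fay:1, Jamal:3, Kai:2, Quinn:2, Uma:1, Zubin:1. Sum = 15.
n = 11, so closeness = 10/15 = 2/3.

2/3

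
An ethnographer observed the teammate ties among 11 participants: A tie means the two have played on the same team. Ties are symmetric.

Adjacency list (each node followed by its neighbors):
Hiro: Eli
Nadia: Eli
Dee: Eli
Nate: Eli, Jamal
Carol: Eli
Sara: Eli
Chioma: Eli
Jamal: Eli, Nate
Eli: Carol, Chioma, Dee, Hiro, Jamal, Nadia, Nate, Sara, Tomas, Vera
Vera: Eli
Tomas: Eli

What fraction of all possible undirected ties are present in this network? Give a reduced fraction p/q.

1/5

There are 11 edges and 11 nodes, so the maximum possible is C(11,2) = 55.
Density = 11/55 = 1/5.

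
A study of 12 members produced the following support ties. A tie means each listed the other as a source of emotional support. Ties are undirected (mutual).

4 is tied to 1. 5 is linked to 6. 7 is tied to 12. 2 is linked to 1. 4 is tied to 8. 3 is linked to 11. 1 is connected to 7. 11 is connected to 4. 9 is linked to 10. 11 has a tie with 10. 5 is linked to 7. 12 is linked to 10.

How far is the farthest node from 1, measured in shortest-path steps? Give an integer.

4

Distances from 1: 2:1, 3:3, 4:1, 5:2, 6:3, 7:1, 8:2, 9:4, 10:3, 11:2, 12:2.
The largest is 4 (to 9), so the eccentricity of 1 is 4.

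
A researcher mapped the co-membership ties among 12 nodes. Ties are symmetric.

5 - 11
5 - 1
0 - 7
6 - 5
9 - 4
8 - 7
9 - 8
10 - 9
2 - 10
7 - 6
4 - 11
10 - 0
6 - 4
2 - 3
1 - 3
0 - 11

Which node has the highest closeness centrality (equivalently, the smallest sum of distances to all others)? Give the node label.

Farness (sum of distances to all others) for each node — 0:21, 1:28, 2:27, 3:30, 4:23, 5:23, 6:23, 7:23, 8:27, 9:23, 10:22, 11:22.
The smallest farness is 21, for 0, so 0 has the highest closeness.

0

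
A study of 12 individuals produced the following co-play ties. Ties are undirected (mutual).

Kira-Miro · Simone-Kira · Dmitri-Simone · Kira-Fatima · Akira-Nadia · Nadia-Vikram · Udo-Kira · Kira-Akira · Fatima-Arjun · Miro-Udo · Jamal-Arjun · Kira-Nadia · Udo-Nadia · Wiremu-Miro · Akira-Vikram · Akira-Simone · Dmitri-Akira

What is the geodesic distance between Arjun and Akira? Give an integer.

3

One shortest route is Arjun – Fatima – Kira – Akira, which uses 3 edges, and at distance 2 from Arjun we only reach {Kira}, which does not include Akira. So d(Arjun,Akira) = 3.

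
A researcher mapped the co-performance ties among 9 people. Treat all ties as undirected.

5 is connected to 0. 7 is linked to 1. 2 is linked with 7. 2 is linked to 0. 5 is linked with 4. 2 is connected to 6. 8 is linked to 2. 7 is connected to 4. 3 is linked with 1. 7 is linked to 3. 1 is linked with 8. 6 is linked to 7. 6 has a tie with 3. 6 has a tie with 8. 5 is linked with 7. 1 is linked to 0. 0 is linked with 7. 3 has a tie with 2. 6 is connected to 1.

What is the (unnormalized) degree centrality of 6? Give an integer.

5

6 is directly tied to 1, 2, 3, 7, and 8. That is 5 neighbors, so the degree of 6 is 5.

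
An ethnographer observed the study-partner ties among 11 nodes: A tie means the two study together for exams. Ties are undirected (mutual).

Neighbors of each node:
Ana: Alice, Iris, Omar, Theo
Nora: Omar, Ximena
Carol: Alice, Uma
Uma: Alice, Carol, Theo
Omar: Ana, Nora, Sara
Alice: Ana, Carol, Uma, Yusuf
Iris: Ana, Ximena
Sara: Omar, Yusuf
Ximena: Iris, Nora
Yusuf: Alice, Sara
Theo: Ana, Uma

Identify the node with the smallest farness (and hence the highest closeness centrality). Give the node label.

Farness (sum of distances to all others) for each node — Alice:18, Ana:16, Carol:25, Iris:22, Nora:25, Omar:19, Sara:23, Theo:22, Uma:24, Ximena:27, Yusuf:23.
The smallest farness is 16, for Ana, so Ana has the highest closeness.

Ana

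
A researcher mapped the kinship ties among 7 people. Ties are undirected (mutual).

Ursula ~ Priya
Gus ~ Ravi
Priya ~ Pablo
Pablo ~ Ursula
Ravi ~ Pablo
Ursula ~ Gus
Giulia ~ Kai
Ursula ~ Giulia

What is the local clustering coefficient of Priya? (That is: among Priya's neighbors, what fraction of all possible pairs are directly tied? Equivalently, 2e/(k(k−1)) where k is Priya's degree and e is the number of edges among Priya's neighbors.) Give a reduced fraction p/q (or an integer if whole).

1

Priya's neighbors: Pablo and Ursula (k = 2).
Possible neighbor pairs: C(2,2) = 1. Edges among them: Pablo–Ursula → e = 1.
Clustering(Priya) = 1/1.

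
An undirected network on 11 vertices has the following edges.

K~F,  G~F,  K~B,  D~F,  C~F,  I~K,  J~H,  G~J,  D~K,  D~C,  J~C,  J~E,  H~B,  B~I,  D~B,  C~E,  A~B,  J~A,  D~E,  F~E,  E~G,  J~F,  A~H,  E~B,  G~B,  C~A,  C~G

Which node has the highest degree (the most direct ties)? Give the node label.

B

Degrees — A:4, B:7, C:6, D:5, E:6, F:6, G:5, H:3, I:2, J:6, K:4.
The maximum is 7, attained only by B.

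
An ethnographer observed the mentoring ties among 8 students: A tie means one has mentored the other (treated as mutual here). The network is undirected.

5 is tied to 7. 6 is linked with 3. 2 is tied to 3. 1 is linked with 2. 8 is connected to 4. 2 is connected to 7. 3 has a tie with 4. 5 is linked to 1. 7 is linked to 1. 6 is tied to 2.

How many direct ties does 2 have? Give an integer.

2 is directly tied to 1, 3, 6, and 7. That is 4 neighbors, so the degree of 2 is 4.

4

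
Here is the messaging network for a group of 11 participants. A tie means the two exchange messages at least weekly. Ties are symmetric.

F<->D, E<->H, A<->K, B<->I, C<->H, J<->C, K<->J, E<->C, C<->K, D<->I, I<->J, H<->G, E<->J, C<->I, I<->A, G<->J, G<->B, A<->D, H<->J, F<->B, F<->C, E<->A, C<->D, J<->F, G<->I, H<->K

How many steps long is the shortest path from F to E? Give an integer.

2

One shortest route is F – C – E, which uses 2 edges, and F and E are not directly tied, so nothing shorter exists. So d(F,E) = 2.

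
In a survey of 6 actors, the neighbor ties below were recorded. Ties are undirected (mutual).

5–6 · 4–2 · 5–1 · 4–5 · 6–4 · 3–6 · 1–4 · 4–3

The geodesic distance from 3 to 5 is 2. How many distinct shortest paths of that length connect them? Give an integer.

The shortest distance is 2. The length-2 paths are: 3–4–5; 3–6–5.
That gives 2 distinct shortest paths.

2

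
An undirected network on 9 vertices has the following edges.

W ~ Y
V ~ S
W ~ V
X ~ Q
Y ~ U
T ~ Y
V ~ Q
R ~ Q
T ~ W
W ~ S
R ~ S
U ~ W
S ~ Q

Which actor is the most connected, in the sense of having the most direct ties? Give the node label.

Degrees — Q:4, R:2, S:4, T:2, U:2, V:3, W:5, X:1, Y:3.
The maximum is 5, attained only by W.

W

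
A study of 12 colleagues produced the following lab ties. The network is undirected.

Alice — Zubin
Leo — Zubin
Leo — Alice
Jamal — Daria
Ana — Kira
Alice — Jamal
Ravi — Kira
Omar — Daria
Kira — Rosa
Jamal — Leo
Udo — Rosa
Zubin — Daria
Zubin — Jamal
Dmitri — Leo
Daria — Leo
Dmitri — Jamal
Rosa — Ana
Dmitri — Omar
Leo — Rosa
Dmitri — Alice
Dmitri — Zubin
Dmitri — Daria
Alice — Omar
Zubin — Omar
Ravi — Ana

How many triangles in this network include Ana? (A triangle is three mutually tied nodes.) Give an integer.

Ana's neighbors: Kira, Ravi, and Rosa.
Neighbor pairs that are themselves tied: Ana–Kira–Ravi; Ana–Kira–Rosa. Each forms one triangle with Ana, for 2 in total.

2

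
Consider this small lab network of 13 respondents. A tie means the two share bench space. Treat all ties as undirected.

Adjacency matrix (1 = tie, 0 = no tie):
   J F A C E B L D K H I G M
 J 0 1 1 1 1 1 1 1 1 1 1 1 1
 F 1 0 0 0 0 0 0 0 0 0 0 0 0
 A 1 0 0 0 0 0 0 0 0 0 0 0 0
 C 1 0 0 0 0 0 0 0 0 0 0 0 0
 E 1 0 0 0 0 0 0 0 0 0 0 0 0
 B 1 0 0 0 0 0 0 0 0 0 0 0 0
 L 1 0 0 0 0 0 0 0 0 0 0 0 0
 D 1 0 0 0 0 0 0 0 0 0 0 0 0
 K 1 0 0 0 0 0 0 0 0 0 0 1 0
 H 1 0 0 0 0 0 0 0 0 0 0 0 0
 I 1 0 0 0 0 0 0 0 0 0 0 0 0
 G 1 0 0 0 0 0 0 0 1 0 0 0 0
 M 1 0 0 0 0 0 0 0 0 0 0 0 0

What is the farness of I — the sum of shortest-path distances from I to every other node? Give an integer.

23

Distances from I: A:2, B:2, C:2, D:2, E:2, F:2, G:2, H:2, J:1, K:2, L:2, M:2.
Sum = 2 + 2 + 2 + 2 + 2 + 2 + 2 + 2 + 1 + 2 + 2 + 2 = 23.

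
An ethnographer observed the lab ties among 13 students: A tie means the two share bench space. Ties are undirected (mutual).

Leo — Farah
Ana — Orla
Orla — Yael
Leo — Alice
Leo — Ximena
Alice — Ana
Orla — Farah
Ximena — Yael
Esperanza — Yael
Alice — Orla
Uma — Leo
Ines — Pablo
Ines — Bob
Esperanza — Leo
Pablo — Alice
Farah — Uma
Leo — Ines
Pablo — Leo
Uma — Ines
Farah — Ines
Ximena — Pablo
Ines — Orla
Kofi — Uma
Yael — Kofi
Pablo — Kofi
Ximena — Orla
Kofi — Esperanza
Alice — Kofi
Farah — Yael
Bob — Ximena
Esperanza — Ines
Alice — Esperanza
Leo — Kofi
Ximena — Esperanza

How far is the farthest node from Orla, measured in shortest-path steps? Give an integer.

Distances from Orla: Alice:1, Ana:1, Bob:2, Esperanza:2, Farah:1, Ines:1, Kofi:2, Leo:2, Pablo:2, Uma:2, Ximena:1, Yael:1.
The largest is 2 (to Esperanza, Pablo, Bob, Leo, Uma, and Kofi), so the eccentricity of Orla is 2.

2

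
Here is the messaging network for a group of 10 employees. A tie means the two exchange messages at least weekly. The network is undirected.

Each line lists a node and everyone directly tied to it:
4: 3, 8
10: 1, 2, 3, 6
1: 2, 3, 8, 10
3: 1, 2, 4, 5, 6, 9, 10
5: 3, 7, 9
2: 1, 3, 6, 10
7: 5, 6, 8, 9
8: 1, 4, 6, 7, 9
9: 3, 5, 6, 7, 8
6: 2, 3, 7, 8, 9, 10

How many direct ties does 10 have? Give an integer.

10 is directly tied to 1, 2, 3, and 6. That is 4 neighbors, so the degree of 10 is 4.

4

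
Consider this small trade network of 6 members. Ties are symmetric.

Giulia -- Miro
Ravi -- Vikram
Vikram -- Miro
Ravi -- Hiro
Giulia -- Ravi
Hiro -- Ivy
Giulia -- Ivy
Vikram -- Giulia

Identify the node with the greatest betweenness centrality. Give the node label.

Unnormalized betweenness of each node: Giulia:11/3, Hiro:1/2, Ivy:5/6, Miro:0, Ravi:13/6, Vikram:5/6.
Giulia has the largest value, 11/3, making it the main broker — the node through which the most shortest paths run.

Giulia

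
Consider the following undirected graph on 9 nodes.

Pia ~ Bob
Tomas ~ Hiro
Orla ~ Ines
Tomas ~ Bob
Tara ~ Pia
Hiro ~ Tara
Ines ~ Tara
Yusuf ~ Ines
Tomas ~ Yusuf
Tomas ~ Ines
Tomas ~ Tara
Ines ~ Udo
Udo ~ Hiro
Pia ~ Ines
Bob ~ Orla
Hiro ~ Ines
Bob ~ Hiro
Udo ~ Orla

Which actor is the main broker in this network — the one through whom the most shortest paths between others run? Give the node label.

Ines

Unnormalized betweenness of each node: Bob:2, Hiro:25/12, Ines:9, Orla:3/4, Pia:7/12, Tara:2/3, Tomas:31/12, Udo:1/3, Yusuf:0.
Ines has the largest value, 9, making it the main broker — the node through which the most shortest paths run.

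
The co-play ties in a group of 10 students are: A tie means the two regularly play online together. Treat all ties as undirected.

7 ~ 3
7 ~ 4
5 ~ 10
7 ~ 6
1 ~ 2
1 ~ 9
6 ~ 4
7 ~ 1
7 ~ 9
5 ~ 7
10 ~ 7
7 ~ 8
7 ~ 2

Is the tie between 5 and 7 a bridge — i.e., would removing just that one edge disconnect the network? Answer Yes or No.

No

Even without that edge, 5 still reaches 7 via 5 – 10 – 7, so the network stays connected. Not a bridge.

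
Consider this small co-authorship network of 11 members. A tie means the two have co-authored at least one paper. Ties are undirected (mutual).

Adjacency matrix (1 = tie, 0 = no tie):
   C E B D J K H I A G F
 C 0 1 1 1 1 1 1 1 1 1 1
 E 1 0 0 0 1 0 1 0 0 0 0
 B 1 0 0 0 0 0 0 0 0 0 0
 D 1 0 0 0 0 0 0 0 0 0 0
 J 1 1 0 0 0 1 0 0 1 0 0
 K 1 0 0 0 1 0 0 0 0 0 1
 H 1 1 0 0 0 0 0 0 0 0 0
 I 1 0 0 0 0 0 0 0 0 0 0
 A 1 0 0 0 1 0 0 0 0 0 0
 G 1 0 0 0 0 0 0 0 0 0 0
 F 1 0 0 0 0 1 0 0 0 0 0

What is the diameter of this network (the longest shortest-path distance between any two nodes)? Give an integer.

2

Eccentricity of each node (its greatest distance to any other): A:2, B:2, C:1, D:2, E:2, F:2, G:2, H:2, I:2, J:2, K:2.
The maximum eccentricity is 2, realized for instance by the pair E–B via E – C – B. So the diameter is 2.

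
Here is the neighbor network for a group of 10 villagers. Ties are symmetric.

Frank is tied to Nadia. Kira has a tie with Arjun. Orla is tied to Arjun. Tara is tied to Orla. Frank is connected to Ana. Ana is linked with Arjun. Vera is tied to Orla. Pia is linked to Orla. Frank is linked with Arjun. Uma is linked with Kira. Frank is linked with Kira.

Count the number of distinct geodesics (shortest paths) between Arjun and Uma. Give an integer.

1

The shortest distance is 2, and the only length-2 path is Arjun–Kira–Uma. So there is exactly 1 shortest path.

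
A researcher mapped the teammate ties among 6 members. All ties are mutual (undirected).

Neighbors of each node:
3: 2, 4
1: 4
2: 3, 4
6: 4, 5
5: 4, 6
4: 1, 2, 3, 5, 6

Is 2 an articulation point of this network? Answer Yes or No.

No

Even without 2, every remaining node can still reach every other (the residual graph is connected), so 2 is not a cut vertex.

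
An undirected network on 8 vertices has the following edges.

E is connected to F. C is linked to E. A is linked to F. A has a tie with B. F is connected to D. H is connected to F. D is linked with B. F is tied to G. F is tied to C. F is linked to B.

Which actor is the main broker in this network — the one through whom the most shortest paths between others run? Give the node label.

F

Unnormalized betweenness of each node: A:0, B:1/2, C:0, D:0, E:0, F:35/2, G:0, H:0.
F has the largest value, 35/2, making it the main broker — the node through which the most shortest paths run.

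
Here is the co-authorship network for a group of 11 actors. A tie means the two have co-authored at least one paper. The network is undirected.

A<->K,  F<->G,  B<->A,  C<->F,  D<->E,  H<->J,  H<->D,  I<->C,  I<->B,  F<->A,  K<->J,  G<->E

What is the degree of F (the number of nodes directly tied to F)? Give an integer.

F is directly tied to A, C, and G. That is 3 neighbors, so the degree of F is 3.

3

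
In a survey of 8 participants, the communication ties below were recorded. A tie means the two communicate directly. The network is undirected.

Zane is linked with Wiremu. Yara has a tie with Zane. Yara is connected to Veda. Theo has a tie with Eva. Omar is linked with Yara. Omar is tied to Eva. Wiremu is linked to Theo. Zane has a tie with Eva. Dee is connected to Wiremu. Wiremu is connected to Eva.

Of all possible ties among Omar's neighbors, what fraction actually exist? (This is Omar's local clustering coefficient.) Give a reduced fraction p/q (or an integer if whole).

0

Omar's neighbors: Eva and Yara (k = 2).
Possible neighbor pairs: C(2,2) = 1. Edges among them: none → e = 0.
Clustering(Omar) = 0/1.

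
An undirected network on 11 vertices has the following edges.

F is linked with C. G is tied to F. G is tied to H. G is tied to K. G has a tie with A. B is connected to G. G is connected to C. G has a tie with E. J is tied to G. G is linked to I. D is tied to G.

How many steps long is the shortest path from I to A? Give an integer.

One shortest route is I – G – A, which uses 2 edges, and I and A are not directly tied, so nothing shorter exists. So d(I,A) = 2.

2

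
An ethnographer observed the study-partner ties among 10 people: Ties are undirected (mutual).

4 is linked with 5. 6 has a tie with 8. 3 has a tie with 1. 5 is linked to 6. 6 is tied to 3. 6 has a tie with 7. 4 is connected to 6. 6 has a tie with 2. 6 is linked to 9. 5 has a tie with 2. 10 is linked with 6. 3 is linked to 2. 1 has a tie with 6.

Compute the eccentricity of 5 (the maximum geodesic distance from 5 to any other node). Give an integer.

2

Distances from 5: 1:2, 2:1, 3:2, 4:1, 6:1, 7:2, 8:2, 9:2, 10:2.
The largest is 2 (to 10, 9, 3, 1, 8, and 7), so the eccentricity of 5 is 2.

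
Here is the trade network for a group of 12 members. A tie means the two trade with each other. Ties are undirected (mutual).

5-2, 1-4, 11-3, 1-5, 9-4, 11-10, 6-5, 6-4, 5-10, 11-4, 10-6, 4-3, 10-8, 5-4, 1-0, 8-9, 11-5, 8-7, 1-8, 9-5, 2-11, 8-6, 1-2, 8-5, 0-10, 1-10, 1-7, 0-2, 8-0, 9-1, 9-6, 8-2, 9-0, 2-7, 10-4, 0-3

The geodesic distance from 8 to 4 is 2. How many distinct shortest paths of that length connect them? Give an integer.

The shortest distance is 2. The length-2 paths are: 8–5–4; 8–10–4; 8–1–4; 8–6–4; 8–9–4.
That gives 5 distinct shortest paths.

5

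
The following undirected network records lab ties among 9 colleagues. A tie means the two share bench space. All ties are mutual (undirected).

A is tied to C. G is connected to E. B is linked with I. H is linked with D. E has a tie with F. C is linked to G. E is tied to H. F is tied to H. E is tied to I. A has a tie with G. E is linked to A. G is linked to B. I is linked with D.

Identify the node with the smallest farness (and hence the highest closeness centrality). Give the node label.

E

Farness (sum of distances to all others) for each node — A:14, B:16, C:19, D:18, E:11, F:16, G:13, H:15, I:14.
The smallest farness is 11, for E, so E has the highest closeness.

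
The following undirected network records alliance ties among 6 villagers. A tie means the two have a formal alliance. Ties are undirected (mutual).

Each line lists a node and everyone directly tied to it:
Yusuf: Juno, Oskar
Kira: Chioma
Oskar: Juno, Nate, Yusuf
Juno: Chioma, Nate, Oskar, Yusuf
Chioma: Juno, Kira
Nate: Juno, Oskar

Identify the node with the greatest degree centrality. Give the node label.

Degrees — Chioma:2, Juno:4, Kira:1, Nate:2, Oskar:3, Yusuf:2.
The maximum is 4, attained only by Juno.

Juno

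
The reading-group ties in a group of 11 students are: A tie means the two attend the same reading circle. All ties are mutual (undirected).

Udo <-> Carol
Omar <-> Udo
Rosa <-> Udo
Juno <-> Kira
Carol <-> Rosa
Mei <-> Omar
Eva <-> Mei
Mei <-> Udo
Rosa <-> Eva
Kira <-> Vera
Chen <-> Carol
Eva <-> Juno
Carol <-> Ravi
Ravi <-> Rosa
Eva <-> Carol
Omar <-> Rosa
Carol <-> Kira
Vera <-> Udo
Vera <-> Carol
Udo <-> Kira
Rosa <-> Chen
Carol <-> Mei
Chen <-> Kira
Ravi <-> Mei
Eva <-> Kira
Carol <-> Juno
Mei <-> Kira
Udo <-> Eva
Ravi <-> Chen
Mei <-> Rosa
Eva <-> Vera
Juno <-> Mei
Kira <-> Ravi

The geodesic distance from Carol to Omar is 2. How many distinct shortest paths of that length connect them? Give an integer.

3

The shortest distance is 2. The length-2 paths are: Carol–Mei–Omar; Carol–Udo–Omar; Carol–Rosa–Omar.
That gives 3 distinct shortest paths.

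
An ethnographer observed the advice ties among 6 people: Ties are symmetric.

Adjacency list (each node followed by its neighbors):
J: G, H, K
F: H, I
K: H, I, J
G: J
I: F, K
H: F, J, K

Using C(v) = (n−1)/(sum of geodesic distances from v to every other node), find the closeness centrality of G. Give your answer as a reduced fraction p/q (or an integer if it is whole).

Distances from G: F:3, H:2, I:3, J:1, K:2. Sum = 11.
n = 6, so closeness = 5/11.

5/11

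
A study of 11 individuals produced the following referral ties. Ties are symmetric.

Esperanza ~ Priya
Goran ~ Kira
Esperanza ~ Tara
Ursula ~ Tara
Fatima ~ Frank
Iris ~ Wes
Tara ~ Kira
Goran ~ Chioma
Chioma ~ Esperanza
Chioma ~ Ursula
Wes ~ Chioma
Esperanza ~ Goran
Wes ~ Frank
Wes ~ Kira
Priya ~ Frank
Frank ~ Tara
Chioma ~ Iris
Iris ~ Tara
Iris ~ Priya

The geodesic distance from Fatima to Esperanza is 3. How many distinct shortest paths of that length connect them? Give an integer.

2

The shortest distance is 3. The length-3 paths are: Fatima–Frank–Priya–Esperanza; Fatima–Frank–Tara–Esperanza.
That gives 2 distinct shortest paths.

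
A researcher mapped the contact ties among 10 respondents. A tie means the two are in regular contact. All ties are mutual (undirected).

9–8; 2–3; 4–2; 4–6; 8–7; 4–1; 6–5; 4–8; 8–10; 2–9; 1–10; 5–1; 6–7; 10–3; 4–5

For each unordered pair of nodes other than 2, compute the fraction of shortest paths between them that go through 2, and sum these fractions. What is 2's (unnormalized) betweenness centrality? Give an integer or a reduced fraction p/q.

31/6

Pairs whose geodesics pass through 2 — 9–6: 1/3; 9–4: 1/2; 9–5: 1/2; 9–1: 1/3; 9–3: 1; 6–3: 1; 4–3: 1; 5–3: 1/2.
All other pairs contribute 0.
Summing the contributions gives betweenness(2) = 31/6.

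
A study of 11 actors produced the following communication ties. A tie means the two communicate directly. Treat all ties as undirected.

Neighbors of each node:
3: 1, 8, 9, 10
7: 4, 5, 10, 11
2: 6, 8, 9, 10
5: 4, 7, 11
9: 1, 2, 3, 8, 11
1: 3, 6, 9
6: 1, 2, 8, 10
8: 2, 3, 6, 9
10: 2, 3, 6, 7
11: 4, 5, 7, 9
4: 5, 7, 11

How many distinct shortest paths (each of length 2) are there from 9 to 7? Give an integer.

The shortest distance is 2, and the only length-2 path is 9–11–7. So there is exactly 1 shortest path.

1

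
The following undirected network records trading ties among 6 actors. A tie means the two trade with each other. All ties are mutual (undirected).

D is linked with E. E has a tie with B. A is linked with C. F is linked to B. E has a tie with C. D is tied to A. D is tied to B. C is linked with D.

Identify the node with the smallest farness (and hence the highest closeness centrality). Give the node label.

Farness (sum of distances to all others) for each node — A:9, B:7, C:8, D:6, E:7, F:11.
The smallest farness is 6, for D, so D has the highest closeness.

D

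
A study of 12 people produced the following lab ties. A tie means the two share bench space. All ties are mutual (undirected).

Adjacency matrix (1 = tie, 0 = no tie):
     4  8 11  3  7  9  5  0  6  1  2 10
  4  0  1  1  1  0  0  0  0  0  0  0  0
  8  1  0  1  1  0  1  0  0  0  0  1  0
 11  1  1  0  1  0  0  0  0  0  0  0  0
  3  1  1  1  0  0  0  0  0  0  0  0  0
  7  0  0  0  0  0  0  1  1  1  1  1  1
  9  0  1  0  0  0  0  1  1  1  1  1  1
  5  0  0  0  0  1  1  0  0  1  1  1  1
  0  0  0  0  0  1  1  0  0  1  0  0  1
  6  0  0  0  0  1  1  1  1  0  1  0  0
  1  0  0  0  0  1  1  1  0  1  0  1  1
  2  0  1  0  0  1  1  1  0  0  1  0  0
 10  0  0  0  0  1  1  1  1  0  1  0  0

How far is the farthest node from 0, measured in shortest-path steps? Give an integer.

Distances from 0: 1:2, 2:2, 3:3, 4:3, 5:2, 6:1, 7:1, 8:2, 9:1, 10:1, 11:3.
The largest is 3 (to 4, 11, and 3), so the eccentricity of 0 is 3.

3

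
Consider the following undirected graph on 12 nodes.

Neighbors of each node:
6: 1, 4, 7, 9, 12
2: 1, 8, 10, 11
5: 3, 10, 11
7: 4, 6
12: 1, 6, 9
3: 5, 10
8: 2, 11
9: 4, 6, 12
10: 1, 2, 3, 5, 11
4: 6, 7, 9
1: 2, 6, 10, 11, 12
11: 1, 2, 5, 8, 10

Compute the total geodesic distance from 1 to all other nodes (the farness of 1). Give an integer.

17

Distances from 1: 2:1, 3:2, 4:2, 5:2, 6:1, 7:2, 8:2, 9:2, 10:1, 11:1, 12:1.
Sum = 1 + 2 + 2 + 2 + 1 + 2 + 2 + 2 + 1 + 1 + 1 = 17.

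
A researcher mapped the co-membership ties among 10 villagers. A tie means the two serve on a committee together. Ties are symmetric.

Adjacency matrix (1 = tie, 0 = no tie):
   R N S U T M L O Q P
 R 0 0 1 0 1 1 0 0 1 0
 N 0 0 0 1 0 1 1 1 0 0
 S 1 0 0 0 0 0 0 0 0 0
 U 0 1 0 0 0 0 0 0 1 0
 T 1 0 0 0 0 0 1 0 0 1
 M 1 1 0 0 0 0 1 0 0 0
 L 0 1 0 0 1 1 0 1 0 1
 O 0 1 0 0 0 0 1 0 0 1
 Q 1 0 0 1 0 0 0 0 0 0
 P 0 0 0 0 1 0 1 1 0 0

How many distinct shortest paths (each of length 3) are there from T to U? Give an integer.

2

The shortest distance is 3. The length-3 paths are: T–R–Q–U; T–L–N–U.
That gives 2 distinct shortest paths.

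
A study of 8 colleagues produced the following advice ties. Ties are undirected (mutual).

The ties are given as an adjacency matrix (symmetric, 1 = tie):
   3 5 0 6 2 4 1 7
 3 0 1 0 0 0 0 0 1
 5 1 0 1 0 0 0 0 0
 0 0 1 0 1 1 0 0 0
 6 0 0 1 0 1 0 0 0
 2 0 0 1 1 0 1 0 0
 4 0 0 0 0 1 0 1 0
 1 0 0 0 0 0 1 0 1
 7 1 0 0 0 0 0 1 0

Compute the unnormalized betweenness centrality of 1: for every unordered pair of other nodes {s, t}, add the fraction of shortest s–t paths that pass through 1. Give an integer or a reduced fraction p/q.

7/2

Pairs whose geodesics pass through 1 — 3–4: 1; 6–7: 1/2; 2–7: 1; 4–7: 1.
All other pairs contribute 0.
Summing the contributions gives betweenness(1) = 7/2.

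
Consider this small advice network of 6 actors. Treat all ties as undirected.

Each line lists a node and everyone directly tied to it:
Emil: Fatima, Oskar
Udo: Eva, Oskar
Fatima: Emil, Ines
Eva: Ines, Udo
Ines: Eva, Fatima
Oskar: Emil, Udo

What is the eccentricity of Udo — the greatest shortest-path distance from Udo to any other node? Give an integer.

3

Distances from Udo: Emil:2, Eva:1, Fatima:3, Ines:2, Oskar:1.
The largest is 3 (to Fatima), so the eccentricity of Udo is 3.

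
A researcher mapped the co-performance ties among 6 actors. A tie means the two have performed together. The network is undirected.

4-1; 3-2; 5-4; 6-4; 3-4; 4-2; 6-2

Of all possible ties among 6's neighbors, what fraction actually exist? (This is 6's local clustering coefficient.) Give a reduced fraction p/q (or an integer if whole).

6's neighbors: 2 and 4 (k = 2).
Possible neighbor pairs: C(2,2) = 1. Edges among them: 2–4 → e = 1.
Clustering(6) = 1/1.

1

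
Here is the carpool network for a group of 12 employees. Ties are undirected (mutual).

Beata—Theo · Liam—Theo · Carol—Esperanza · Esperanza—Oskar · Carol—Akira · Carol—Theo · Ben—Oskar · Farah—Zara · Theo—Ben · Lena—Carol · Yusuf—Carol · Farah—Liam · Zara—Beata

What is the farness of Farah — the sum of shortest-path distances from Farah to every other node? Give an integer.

Distances from Farah: Akira:4, Beata:2, Ben:3, Carol:3, Esperanza:4, Lena:4, Liam:1, Oskar:4, Theo:2, Yusuf:4, Zara:1.
Sum = 4 + 2 + 3 + 3 + 4 + 4 + 1 + 4 + 2 + 4 + 1 = 32.

32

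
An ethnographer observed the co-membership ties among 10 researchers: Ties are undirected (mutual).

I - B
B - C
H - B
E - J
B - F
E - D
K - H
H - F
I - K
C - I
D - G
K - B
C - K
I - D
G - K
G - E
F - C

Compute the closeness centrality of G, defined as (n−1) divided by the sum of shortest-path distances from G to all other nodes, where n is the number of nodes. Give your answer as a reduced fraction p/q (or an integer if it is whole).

Distances from G: B:2, C:2, D:1, E:1, F:3, H:2, I:2, J:2, K:1. Sum = 16.
n = 10, so closeness = 9/16.

9/16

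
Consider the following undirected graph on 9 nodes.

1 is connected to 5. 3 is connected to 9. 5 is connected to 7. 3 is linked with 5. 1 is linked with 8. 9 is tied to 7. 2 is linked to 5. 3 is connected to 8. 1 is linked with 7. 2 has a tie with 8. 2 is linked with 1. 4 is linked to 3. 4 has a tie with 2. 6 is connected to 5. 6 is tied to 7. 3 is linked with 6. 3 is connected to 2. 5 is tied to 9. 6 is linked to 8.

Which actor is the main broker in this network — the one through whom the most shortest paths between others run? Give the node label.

3

Unnormalized betweenness of each node: 1:29/20, 2:179/60, 3:361/60, 4:0, 5:107/30, 6:77/60, 7:7/6, 8:1, 9:8/15.
3 has the largest value, 361/60, making it the main broker — the node through which the most shortest paths run.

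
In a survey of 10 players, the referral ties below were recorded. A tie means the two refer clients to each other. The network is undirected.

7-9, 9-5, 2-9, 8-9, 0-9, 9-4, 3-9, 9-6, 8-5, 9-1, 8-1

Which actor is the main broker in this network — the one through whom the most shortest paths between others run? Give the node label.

Unnormalized betweenness of each node: 0:0, 1:0, 2:0, 3:0, 4:0, 5:0, 6:0, 7:0, 8:1/2, 9:67/2.
9 has the largest value, 67/2, making it the main broker — the node through which the most shortest paths run.

9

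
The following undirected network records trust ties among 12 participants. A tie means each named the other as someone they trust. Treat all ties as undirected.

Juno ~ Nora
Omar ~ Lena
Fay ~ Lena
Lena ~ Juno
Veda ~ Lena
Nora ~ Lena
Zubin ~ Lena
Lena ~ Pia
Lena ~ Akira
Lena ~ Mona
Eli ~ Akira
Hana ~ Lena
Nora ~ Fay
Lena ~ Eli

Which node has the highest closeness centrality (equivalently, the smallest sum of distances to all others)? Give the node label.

Farness (sum of distances to all others) for each node — Akira:20, Eli:20, Fay:20, Hana:21, Juno:20, Lena:11, Mona:21, Nora:19, Omar:21, Pia:21, Veda:21, Zubin:21.
The smallest farness is 11, for Lena, so Lena has the highest closeness.

Lena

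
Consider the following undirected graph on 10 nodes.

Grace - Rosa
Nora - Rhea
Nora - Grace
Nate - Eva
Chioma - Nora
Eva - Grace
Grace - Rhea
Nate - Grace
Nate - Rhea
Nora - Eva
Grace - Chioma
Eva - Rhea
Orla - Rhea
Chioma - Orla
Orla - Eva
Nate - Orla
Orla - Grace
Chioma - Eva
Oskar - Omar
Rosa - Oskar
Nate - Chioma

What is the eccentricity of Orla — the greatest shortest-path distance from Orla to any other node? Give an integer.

4

Distances from Orla: Chioma:1, Eva:1, Grace:1, Nate:1, Nora:2, Omar:4, Oskar:3, Rhea:1, Rosa:2.
The largest is 4 (to Omar), so the eccentricity of Orla is 4.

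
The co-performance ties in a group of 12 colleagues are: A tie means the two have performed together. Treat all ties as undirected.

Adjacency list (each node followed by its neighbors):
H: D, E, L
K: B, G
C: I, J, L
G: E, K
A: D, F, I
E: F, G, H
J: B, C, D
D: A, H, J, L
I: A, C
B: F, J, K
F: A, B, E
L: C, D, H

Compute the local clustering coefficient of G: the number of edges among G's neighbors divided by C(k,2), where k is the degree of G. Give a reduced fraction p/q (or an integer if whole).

0

G's neighbors: E and K (k = 2).
Possible neighbor pairs: C(2,2) = 1. Edges among them: none → e = 0.
Clustering(G) = 0/1.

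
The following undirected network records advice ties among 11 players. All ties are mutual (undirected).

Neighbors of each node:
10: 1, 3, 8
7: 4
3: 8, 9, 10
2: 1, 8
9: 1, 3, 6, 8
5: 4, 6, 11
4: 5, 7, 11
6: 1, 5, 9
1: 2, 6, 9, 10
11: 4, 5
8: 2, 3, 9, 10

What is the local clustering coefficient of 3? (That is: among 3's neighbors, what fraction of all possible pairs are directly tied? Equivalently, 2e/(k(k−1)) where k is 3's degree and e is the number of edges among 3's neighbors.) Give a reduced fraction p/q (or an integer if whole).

3's neighbors: 8, 9, and 10 (k = 3).
Possible neighbor pairs: C(3,2) = 3. Edges among them: 8–9, 8–10 → e = 2.
Clustering(3) = 2/3.

2/3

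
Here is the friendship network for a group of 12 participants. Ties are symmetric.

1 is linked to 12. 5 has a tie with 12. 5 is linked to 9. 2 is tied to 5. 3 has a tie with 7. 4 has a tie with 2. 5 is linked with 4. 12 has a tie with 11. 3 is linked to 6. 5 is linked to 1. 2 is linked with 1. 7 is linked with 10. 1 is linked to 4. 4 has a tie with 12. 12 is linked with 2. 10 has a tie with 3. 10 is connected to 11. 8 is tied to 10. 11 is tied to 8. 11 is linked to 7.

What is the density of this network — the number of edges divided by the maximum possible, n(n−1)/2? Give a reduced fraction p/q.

10/33

There are 20 edges and 12 nodes, so the maximum possible is C(12,2) = 66.
Density = 20/66 = 10/33.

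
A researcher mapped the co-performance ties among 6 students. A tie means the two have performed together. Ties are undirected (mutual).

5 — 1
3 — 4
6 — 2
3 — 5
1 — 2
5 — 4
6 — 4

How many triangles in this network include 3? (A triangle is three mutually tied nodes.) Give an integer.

3's neighbors: 4 and 5.
Neighbor pairs that are themselves tied: 3–4–5. Each forms one triangle with 3, for 1 in total.

1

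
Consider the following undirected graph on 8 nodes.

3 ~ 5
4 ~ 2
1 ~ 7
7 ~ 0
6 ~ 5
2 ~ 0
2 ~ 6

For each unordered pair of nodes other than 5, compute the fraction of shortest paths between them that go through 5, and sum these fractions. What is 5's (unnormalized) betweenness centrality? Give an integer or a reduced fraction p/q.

6

Pairs whose geodesics pass through 5 — 6–3: 1; 4–3: 1; 3–1: 1; 3–0: 1; 3–7: 1; 3–2: 1.
All other pairs contribute 0.
Summing the contributions gives betweenness(5) = 6.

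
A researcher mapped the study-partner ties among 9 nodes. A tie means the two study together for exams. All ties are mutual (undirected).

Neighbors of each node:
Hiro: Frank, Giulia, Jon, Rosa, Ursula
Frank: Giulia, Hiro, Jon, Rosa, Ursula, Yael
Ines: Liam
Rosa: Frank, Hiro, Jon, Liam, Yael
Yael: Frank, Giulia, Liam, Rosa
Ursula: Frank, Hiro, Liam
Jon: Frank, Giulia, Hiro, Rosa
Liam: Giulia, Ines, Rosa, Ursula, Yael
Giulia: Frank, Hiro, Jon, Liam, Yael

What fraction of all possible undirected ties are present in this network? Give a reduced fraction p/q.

19/36

There are 19 edges and 9 nodes, so the maximum possible is C(9,2) = 36.
Density = 19/36.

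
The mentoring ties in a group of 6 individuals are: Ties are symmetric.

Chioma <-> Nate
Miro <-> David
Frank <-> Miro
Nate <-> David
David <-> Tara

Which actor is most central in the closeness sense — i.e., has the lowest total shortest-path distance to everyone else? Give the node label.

Farness (sum of distances to all others) for each node — Chioma:13, David:7, Frank:13, Miro:9, Nate:9, Tara:11.
The smallest farness is 7, for David, so David has the highest closeness.

David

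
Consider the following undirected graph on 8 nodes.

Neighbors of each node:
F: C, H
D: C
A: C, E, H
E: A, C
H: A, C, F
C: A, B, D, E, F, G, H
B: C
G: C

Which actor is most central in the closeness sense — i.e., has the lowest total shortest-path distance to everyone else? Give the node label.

C

Farness (sum of distances to all others) for each node — A:11, B:13, C:7, D:13, E:12, F:12, G:13, H:11.
The smallest farness is 7, for C, so C has the highest closeness.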